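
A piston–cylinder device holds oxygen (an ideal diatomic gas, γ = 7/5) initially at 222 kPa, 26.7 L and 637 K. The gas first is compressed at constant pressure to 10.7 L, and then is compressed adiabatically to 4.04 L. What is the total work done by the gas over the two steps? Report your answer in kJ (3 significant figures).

Step 1 (isobaric): W = PΔV = (222 kPa)(10.7 − 26.7 L) = -3552 J.
After step 1: P = 222 kPa, V = 10.7 L, T = 255.3 K.
Step 2 (adiabatic): W = (P₁V₁ − P₂V₂)/(γ−1) = (2375 − 3507)/0.4 = -2829 J.
W_total = -3552 − 2829 = -6381 J.

W_total ≈ -6.38 kJ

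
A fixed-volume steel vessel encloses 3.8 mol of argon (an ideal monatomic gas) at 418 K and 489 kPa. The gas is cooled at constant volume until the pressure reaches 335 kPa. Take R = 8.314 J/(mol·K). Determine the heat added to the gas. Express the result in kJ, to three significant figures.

Constant volume ⇒ W = 0, so Q = ΔU = nCᵥΔT with Cᵥ = 3R/2 = 12.47 J/(mol·K).
At constant V, T₂/T₁ = P₂/P₁ ⇒ ΔT = T₁(P₂/P₁ − 1) = 418·(335/489 − 1) = -131.6 K.
ΔU = (3.8)(12.47)(-131.6) = -6238 J.

Q ≈ -6.24 kJ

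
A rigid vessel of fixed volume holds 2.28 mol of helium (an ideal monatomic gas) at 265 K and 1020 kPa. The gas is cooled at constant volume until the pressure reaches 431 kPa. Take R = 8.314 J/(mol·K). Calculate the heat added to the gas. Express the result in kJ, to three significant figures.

Constant volume ⇒ W = 0, so Q = ΔU = nCᵥΔT with Cᵥ = 3R/2 = 12.47 J/(mol·K).
At constant V, T₂/T₁ = P₂/P₁ ⇒ ΔT = T₁(P₂/P₁ − 1) = 265·(431/1020 − 1) = -153 K.
ΔU = (2.28)(12.47)(-153) = -4351 J.

Q ≈ -4.35 kJ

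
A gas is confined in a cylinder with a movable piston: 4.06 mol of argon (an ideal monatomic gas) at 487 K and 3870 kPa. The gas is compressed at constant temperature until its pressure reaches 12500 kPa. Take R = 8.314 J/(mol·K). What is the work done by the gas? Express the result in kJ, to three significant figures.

W ≈ -19.3 kJ

Isothermal process: W = nRT ln(V₂/V₁) = nRT ln(P₁/P₂).
W = (4.06)(8.314)(487) × ln(3870/12500)
  = 16439 × ln(0.3096) = 16439 × -1.172
W_by_gas = -19274 J.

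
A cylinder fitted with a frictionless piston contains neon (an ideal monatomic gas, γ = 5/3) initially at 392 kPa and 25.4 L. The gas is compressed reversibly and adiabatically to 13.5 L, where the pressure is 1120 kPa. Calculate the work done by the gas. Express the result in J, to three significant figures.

W ≈ -7740 J

Adiabatic: W = (P₁V₁ − P₂V₂)/(γ − 1) with γ = 5/3.
P₁V₁ = 9957 J, P₂V₂ = 15120 J.
W = (9957 − 15120) / 0.6667 = -7745 J.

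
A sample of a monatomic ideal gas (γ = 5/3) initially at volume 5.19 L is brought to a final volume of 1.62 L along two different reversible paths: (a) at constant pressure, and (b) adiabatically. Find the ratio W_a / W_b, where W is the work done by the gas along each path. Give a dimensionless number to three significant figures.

Path (a) isobaric: W = P₁(V₂ − V₁) → W_a/(P₁V₁) = -0.6879.
Path (b) adiabatic: W = P₁V₁(1 − (V₁/V₂)^(γ−1))/(γ−1) → W_b/(P₁V₁) = -1.76.
W_a / W_b = -0.6879 / -1.76 = 0.3909.

W_a / W_b ≈ 0.391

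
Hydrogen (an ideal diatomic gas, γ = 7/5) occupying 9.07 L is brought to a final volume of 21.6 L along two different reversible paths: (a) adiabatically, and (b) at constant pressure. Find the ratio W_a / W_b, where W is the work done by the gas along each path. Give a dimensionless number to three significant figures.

Path (a) adiabatic: W = P₁V₁(1 − (V₁/V₂)^(γ−1))/(γ−1) → W_a/(P₁V₁) = 0.7331.
Path (b) isobaric: W = P₁(V₂ − V₁) → W_b/(P₁V₁) = 1.381.
W_a / W_b = 0.7331 / 1.381 = 0.5307.

W_a / W_b ≈ 0.531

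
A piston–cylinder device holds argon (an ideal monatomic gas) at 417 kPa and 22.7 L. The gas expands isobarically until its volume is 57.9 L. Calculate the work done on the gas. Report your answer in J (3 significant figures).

Isobaric: W = P ΔV.
W = (417 kPa)(57.9 − 22.7 L) = (417)(35.2) = 14678 J.
Work on gas = −W_by = -14678 J.

W ≈ -14700 J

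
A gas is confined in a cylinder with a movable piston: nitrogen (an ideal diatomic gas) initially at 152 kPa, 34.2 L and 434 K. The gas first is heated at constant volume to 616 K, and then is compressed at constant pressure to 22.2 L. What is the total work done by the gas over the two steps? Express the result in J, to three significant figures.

W_total ≈ -2590 J

Step 1 (isochoric): W = 0 (constant volume).
After step 1: P = 215.7 kPa (V unchanged).
Step 2 (isobaric): W = PΔV = (215.7 kPa)(22.2 − 34.2 L) = -2589 J.
W_total = 0 − 2589 = -2589 J.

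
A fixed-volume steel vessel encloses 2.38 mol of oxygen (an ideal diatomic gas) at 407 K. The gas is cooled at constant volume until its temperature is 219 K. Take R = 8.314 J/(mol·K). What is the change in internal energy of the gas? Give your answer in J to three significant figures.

ΔU ≈ -9300 J

Constant volume ⇒ W = 0, so Q = ΔU = nCᵥΔT with Cᵥ = 5R/2 = 20.79 J/(mol·K).
ΔU = (2.38)(20.79)(219 − 407) = -9300 J.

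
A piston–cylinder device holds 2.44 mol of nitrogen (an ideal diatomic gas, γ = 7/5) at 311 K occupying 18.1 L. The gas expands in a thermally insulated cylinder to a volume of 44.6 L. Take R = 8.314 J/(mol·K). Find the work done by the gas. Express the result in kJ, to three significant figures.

W ≈ 4.78 kJ

Adiabatic: TV^(γ−1) = const with γ = 7/5.
T₂ = T₁ (V₁/V₂)^(γ−1) = 311 × (18.1/44.6)^0.4 = 311 × 0.6972 = 216.8 K.
W_by = nCᵥ(T₁ − T₂) = (2.44)(20.79)(311 − 216.8) = 4776 J.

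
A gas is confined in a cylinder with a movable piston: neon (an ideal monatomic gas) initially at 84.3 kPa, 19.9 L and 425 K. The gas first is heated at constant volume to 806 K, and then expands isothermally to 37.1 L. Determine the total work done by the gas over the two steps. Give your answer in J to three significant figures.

W_total ≈ 1980 J

Step 1 (isochoric): W = 0 (constant volume).
After step 1: P = 159.9 kPa (V unchanged).
Step 2 (isothermal): W = P₁V₁ ln(V₂/V₁) = (3181) ln(37.1/19.9) = 1982 J.
W_total = 0 + 1982 = 1982 J.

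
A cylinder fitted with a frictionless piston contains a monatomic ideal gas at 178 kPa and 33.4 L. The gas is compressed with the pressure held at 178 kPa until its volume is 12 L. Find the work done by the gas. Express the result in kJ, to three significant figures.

W ≈ -3.81 kJ

Isobaric: W = P ΔV.
W = (178 kPa)(12 − 33.4 L) = (178)(-21.4) = -3809 J.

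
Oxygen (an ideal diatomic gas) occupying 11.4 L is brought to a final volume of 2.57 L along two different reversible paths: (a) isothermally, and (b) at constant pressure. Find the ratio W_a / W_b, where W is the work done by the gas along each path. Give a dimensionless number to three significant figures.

W_a / W_b ≈ 1.92

Path (a) isothermal: W = P₁V₁ ln(V₂/V₁) → W_a/(P₁V₁) = -1.49.
Path (b) isobaric: W = P₁(V₂ − V₁) → W_b/(P₁V₁) = -0.7746.
W_a / W_b = -1.49 / -0.7746 = 1.923.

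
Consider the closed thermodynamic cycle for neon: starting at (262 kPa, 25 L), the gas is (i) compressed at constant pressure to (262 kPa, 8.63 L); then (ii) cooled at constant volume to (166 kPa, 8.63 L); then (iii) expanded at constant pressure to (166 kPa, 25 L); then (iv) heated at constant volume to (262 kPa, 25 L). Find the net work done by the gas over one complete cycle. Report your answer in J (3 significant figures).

Constant-volume legs do no work.
W(i) = (262)(8.63 − 25) = -4289 J; W(iii) = (166)(25 − 8.63) = 2717 J.
W_net = -4289 + 2717 = -1572 J (the counter-clockwise enclosed area).

W_net ≈ -1570 J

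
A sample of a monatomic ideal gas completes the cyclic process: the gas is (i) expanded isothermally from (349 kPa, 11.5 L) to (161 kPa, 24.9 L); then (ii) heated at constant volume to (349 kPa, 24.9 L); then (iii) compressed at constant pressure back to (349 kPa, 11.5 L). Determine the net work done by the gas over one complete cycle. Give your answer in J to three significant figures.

W_net ≈ -1580 J

Leg (i): W = PᵢVᵢ ln(V_f/Vᵢ) = (4014) ln(24.9/11.5) = 3101 J.
Leg (ii): W = 0.
Leg (iii): W = PΔV = (349)(11.5 − 24.9) = -4677 J.
W_net = 3101 − 4677 = -1576 J.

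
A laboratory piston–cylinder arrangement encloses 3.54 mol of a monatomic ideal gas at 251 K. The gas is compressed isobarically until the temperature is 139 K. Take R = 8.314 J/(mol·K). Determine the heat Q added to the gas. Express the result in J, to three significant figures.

Isobaric: W = nRΔT = (3.54)(8.314)(-112) = -3296 J.
ΔU = nCᵥΔT with Cᵥ = 3R/2: ΔU = (3.54)(12.47)(-112) = -4945 J.
Q = ΔU + W = -4945 − 3296 = -8241 J.

Q ≈ -8240 J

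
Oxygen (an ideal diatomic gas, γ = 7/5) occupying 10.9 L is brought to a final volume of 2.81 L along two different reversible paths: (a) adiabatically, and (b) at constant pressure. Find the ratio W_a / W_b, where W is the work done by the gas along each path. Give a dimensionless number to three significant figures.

W_a / W_b ≈ 2.42

Path (a) adiabatic: W = P₁V₁(1 − (V₁/V₂)^(γ−1))/(γ−1) → W_a/(P₁V₁) = -1.8.
Path (b) isobaric: W = P₁(V₂ − V₁) → W_b/(P₁V₁) = -0.7422.
W_a / W_b = -1.8 / -0.7422 = 2.425.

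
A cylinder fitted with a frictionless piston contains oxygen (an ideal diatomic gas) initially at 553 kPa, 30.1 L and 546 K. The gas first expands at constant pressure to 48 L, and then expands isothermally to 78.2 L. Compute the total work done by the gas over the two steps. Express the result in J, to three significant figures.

W_total ≈ 22900 J

Step 1 (isobaric): W = PΔV = (553 kPa)(48 − 30.1 L) = 9899 J.
After step 1: P = 553 kPa, V = 48 L, T = 870.7 K.
Step 2 (isothermal): W = P₁V₁ ln(V₂/V₁) = (26544) ln(78.2/48) = 12955 J.
W_total = 9899 + 12955 = 22854 J.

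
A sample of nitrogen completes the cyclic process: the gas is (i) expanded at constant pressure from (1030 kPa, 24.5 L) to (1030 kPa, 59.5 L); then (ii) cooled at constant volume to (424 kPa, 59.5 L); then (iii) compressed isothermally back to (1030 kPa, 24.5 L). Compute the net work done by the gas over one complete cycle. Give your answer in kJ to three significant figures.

W_net ≈ 13.7 kJ

Leg (i): W = PΔV = (1030)(59.5 − 24.5) = 36050 J.
Leg (ii): W = 0.
Leg (iii): W = PᵢVᵢ ln(V_f/Vᵢ) = (25228) ln(24.5/59.5) = -22385 J.
W_net = 36050 − 22385 = 13665 J.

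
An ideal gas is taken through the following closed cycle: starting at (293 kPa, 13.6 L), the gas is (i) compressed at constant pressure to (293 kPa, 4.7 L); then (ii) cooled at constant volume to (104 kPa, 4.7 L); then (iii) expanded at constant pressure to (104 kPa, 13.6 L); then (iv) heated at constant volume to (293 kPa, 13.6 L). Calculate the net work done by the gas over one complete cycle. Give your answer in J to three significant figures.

Constant-volume legs do no work.
W(i) = (293)(4.7 − 13.6) = -2608 J; W(iii) = (104)(13.6 − 4.7) = 925.6 J.
W_net = -2608 + 925.6 = -1682 J (the counter-clockwise enclosed area).

W_net ≈ -1680 J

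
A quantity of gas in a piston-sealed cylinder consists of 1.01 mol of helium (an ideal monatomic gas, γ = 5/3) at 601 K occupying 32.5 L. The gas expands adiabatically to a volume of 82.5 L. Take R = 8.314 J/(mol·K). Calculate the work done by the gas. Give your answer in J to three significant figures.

Adiabatic: TV^(γ−1) = const with γ = 5/3.
T₂ = T₁ (V₁/V₂)^(γ−1) = 601 × (32.5/82.5)^0.667 = 601 × 0.5374 = 323 K.
W_by = nCᵥ(T₁ − T₂) = (1.01)(12.47)(601 − 323) = 3502 J.

W ≈ 3500 J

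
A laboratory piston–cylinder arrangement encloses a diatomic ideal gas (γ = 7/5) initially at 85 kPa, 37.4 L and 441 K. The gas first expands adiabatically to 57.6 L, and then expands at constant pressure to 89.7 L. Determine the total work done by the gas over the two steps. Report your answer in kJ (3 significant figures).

Step 1 (adiabatic): W = (P₁V₁ − P₂V₂)/(γ−1) = (3179 − 2675)/0.4 = 1261 J.
After step 1: P = 46.44 kPa, V = 57.6 L, T = 371 K.
Step 2 (isobaric): W = PΔV = (46.44 kPa)(89.7 − 57.6 L) = 1491 J.
W_total = 1261 + 1491 = 2751 J.

W_total ≈ 2.75 kJ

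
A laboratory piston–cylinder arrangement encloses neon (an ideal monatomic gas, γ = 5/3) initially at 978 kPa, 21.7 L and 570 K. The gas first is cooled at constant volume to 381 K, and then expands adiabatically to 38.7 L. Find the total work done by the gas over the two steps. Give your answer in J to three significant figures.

Step 1 (isochoric): W = 0 (constant volume).
After step 1: P = 653.7 kPa (V unchanged).
Step 2 (adiabatic): W = (P₁V₁ − P₂V₂)/(γ−1) = (14186 − 9646)/0.667 = 6809 J.
W_total = 0 + 6809 = 6809 J.

W_total ≈ 6810 J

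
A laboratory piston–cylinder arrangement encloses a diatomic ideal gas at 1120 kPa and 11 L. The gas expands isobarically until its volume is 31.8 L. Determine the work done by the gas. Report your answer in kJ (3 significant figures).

W ≈ 23.3 kJ

Isobaric: W = P ΔV.
W = (1120 kPa)(31.8 − 11 L) = (1120)(20.8) = 23296 J.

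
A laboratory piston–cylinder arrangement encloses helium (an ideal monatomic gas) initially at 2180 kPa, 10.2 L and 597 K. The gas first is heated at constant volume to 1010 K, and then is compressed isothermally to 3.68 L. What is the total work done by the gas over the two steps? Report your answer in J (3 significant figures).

Step 1 (isochoric): W = 0 (constant volume).
After step 1: P = 3688 kPa (V unchanged).
Step 2 (isothermal): W = P₁V₁ ln(V₂/V₁) = (37619) ln(3.68/10.2) = -38351 J.
W_total = 0 − 38351 = -38351 J.

W_total ≈ -38400 J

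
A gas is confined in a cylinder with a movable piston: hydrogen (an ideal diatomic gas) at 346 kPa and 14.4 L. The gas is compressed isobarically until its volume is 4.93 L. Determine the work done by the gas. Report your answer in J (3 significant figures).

Isobaric: W = P ΔV.
W = (346 kPa)(4.93 − 14.4 L) = (346)(-9.47) = -3277 J.

W ≈ -3280 J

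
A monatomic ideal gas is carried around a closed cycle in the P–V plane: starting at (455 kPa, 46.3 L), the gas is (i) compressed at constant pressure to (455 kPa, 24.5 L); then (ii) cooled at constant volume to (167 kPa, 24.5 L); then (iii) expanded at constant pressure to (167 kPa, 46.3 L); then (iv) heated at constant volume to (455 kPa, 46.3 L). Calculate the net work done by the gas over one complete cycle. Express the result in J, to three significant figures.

W_net ≈ -6280 J

Constant-volume legs do no work.
W(i) = (455)(24.5 − 46.3) = -9919 J; W(iii) = (167)(46.3 − 24.5) = 3641 J.
W_net = -9919 + 3641 = -6278 J (the counter-clockwise enclosed area).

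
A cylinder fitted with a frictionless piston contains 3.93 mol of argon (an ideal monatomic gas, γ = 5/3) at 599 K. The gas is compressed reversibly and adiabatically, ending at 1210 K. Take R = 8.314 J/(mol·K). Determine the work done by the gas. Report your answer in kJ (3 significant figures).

W ≈ -29.9 kJ

Adiabatic ⇒ Q = 0, so W_by = −ΔU = nCᵥ(T₁ − T₂).
Cᵥ = 3R/2 = 12.47 J/(mol·K).
W = (3.93)(12.47)(599 − 1210) = -29946 J.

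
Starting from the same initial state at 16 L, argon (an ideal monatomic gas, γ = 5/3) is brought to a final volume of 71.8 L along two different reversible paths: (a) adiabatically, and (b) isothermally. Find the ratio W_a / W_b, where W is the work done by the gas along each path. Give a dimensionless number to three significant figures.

W_a / W_b ≈ 0.632

Path (a) adiabatic: W = P₁V₁(1 − (V₁/V₂)^(γ−1))/(γ−1) → W_a/(P₁V₁) = 0.9487.
Path (b) isothermal: W = P₁V₁ ln(V₂/V₁) → W_b/(P₁V₁) = 1.501.
W_a / W_b = 0.9487 / 1.501 = 0.6319.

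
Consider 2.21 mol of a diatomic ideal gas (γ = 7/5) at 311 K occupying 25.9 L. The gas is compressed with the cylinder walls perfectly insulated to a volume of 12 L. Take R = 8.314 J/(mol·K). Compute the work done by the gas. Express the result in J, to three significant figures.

Adiabatic: TV^(γ−1) = const with γ = 7/5.
T₂ = T₁ (V₁/V₂)^(γ−1) = 311 × (25.9/12)^0.4 = 311 × 1.36 = 423.1 K.
W_by = nCᵥ(T₁ − T₂) = (2.21)(20.79)(311 − 423.1) = -5148 J.

W ≈ -5150 J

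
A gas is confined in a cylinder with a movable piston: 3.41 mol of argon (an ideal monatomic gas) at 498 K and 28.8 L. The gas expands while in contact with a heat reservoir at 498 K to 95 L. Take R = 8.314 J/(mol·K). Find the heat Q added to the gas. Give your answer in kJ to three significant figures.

Q ≈ 16.9 kJ

Isothermal ⇒ ΔU = 0, so Q = W = nRT ln(V₂/V₁).
Q = (3.41)(8.314)(498) ln(95/28.8) = 14119 × 1.194 = 16851 J.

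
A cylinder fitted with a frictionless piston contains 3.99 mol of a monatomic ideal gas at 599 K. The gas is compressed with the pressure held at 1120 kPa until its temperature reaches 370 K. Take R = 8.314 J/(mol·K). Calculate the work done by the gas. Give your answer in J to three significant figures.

Isobaric: W = P ΔV = nR ΔT.
W = (3.99)(8.314)(370 − 599) = -7597 J.

W ≈ -7600 J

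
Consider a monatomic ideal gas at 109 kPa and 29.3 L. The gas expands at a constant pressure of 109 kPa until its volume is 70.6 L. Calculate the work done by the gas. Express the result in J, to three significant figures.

Isobaric: W = P ΔV.
W = (109 kPa)(70.6 − 29.3 L) = (109)(41.3) = 4502 J.

W ≈ 4500 J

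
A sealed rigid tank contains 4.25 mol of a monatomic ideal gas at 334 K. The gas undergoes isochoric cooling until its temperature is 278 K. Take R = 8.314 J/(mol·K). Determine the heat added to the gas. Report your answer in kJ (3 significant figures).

Q ≈ -2.97 kJ

Constant volume ⇒ W = 0, so Q = ΔU = nCᵥΔT with Cᵥ = 3R/2 = 12.47 J/(mol·K).
ΔU = (4.25)(12.47)(278 − 334) = -2968 J.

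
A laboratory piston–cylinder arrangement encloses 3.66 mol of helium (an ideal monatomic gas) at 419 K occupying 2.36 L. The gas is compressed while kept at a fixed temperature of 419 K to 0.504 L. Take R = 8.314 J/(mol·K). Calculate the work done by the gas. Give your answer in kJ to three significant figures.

W ≈ -19.7 kJ

Isothermal: W = nRT ln(V₂/V₁).
W = (3.66)(8.314)(419) × ln(0.504/2.36)
  = 12750 × -1.544
W_by_gas = -19684 J.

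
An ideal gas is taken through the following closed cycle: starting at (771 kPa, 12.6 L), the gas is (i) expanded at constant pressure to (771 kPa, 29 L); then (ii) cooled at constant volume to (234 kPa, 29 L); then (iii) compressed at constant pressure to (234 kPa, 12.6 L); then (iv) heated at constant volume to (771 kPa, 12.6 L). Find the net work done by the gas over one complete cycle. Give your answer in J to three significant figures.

W_net ≈ 8810 J

Constant-volume legs do no work.
W(i) = (771)(29 − 12.6) = 12644 J; W(iii) = (234)(12.6 − 29) = -3838 J.
W_net = 12644 − 3838 = 8807 J (the clockwise enclosed area).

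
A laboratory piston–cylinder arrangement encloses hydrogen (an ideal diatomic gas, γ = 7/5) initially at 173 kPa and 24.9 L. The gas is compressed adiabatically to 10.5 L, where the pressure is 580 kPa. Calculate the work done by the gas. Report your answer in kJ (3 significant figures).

Adiabatic: W = (P₁V₁ − P₂V₂)/(γ − 1) with γ = 7/5.
P₁V₁ = 4308 J, P₂V₂ = 6090 J.
W = (4308 − 6090) / 0.4 = -4456 J.

W ≈ -4.46 kJ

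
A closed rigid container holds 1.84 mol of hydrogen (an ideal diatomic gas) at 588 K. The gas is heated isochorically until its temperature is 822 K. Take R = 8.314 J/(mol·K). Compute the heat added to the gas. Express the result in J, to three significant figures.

Q ≈ 8950 J

Constant volume ⇒ W = 0, so Q = ΔU = nCᵥΔT with Cᵥ = 5R/2 = 20.79 J/(mol·K).
ΔU = (1.84)(20.79)(822 − 588) = 8949 J.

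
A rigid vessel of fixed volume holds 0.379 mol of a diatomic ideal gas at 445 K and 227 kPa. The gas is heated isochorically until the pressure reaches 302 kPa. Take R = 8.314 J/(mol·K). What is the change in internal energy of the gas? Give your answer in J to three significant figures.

Constant volume ⇒ W = 0, so Q = ΔU = nCᵥΔT with Cᵥ = 5R/2 = 20.79 J/(mol·K).
At constant V, T₂/T₁ = P₂/P₁ ⇒ ΔT = T₁(P₂/P₁ − 1) = 445·(302/227 − 1) = 147 K.
ΔU = (0.379)(20.79)(147) = 1158 J.

ΔU ≈ 1160 J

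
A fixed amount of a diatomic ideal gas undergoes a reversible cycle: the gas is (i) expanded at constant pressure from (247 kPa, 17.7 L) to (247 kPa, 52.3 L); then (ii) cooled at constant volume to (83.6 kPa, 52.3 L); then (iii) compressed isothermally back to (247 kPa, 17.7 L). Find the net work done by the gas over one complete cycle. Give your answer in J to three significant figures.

Leg (i): W = PΔV = (247)(52.3 − 17.7) = 8546 J.
Leg (ii): W = 0.
Leg (iii): W = PᵢVᵢ ln(V_f/Vᵢ) = (4372) ln(17.7/52.3) = -4737 J.
W_net = 8546 − 4737 = 3809 J.

W_net ≈ 3810 J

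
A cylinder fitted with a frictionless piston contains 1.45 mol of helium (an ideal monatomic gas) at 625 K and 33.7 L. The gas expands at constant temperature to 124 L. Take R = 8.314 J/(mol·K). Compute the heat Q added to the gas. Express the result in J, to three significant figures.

Q ≈ 9820 J

Isothermal ⇒ ΔU = 0, so Q = W = nRT ln(V₂/V₁).
Q = (1.45)(8.314)(625) ln(124/33.7) = 7535 × 1.303 = 9816 J.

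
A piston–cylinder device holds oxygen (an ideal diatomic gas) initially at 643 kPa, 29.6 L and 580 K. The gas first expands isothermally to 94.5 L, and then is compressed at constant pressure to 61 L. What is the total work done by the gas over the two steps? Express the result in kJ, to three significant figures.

W_total ≈ 15.3 kJ

Step 1 (isothermal): W = P₁V₁ ln(V₂/V₁) = (19033) ln(94.5/29.6) = 22094 J.
After step 1: P = 201.4 kPa, V = 94.5 L, T = 580 K.
Step 2 (isobaric): W = PΔV = (201.4 kPa)(61 − 94.5 L) = -6747 J.
W_total = 22094 − 6747 = 15347 J.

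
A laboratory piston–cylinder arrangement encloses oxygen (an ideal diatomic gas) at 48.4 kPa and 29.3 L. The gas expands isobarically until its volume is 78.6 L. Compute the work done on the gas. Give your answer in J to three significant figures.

Isobaric: W = P ΔV.
W = (48.4 kPa)(78.6 − 29.3 L) = (48.4)(49.3) = 2386 J.
Work on gas = −W_by = -2386 J.

W ≈ -2390 J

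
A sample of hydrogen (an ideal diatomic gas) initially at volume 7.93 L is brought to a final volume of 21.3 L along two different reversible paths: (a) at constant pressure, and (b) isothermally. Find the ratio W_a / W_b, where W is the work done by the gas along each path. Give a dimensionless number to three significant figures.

Path (a) isobaric: W = P₁(V₂ − V₁) → W_a/(P₁V₁) = 1.686.
Path (b) isothermal: W = P₁V₁ ln(V₂/V₁) → W_b/(P₁V₁) = 0.9881.
W_a / W_b = 1.686 / 0.9881 = 1.706.

W_a / W_b ≈ 1.71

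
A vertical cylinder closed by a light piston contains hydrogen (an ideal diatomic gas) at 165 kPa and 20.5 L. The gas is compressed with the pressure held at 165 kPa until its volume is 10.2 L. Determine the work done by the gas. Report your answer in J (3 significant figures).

W ≈ -1700 J

Isobaric: W = P ΔV.
W = (165 kPa)(10.2 − 20.5 L) = (165)(-10.3) = -1700 J.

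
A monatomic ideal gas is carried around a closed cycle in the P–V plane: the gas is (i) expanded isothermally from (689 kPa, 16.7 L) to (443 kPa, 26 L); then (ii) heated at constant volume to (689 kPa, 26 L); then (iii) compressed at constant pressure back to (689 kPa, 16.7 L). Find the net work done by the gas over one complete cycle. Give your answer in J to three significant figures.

Leg (i): W = PᵢVᵢ ln(V_f/Vᵢ) = (11506) ln(26/16.7) = 5094 J.
Leg (ii): W = 0.
Leg (iii): W = PΔV = (689)(16.7 − 26) = -6408 J.
W_net = 5094 − 6408 = -1314 J.

W_net ≈ -1310 J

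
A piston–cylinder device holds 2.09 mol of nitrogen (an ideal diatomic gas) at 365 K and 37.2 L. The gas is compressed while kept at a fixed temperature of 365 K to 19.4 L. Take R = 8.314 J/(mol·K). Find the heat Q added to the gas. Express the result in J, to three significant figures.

Isothermal ⇒ ΔU = 0, so Q = W = nRT ln(V₂/V₁).
Q = (2.09)(8.314)(365) ln(19.4/37.2) = 6342 × -0.651 = -4129 J.

Q ≈ -4130 J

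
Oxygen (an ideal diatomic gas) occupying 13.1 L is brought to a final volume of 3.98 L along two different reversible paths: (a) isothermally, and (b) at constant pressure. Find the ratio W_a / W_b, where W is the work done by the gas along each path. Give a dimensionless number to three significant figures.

Path (a) isothermal: W = P₁V₁ ln(V₂/V₁) → W_a/(P₁V₁) = -1.191.
Path (b) isobaric: W = P₁(V₂ − V₁) → W_b/(P₁V₁) = -0.6962.
W_a / W_b = -1.191 / -0.6962 = 1.711.

W_a / W_b ≈ 1.71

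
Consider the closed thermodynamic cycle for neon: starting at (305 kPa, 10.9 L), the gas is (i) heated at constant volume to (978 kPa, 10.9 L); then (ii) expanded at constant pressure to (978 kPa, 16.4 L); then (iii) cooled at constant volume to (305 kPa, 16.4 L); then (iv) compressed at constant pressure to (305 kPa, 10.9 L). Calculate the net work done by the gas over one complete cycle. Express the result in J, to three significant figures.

Constant-volume legs do no work.
W(ii) = (978)(16.4 − 10.9) = 5379 J; W(iv) = (305)(10.9 − 16.4) = -1677 J.
W_net = 5379 − 1677 = 3701 J (the clockwise enclosed area).

W_net ≈ 3700 J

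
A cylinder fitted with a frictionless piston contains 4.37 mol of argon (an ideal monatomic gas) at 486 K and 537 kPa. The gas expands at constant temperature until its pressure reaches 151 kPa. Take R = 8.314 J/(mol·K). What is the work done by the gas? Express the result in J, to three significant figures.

Isothermal process: W = nRT ln(V₂/V₁) = nRT ln(P₁/P₂).
W = (4.37)(8.314)(486) × ln(537/151)
  = 17657 × ln(3.556) = 17657 × 1.269
W_by_gas = 22402 J.

W ≈ 22400 J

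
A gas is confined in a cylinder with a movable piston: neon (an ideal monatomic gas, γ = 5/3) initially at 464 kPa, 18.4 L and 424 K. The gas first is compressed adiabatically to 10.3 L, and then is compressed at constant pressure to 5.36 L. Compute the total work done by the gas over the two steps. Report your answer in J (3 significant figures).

W_total ≈ -12100 J

Step 1 (adiabatic): W = (P₁V₁ − P₂V₂)/(γ−1) = (8538 − 12570)/0.667 = -6048 J.
After step 1: P = 1220 kPa, V = 10.3 L, T = 624.2 K.
Step 2 (isobaric): W = PΔV = (1220 kPa)(5.36 − 10.3 L) = -6029 J.
W_total = -6048 − 6029 = -12077 J.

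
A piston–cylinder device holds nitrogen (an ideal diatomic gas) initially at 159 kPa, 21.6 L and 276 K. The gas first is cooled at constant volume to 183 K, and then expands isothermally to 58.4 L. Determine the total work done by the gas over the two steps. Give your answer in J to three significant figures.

Step 1 (isochoric): W = 0 (constant volume).
After step 1: P = 105.4 kPa (V unchanged).
Step 2 (isothermal): W = P₁V₁ ln(V₂/V₁) = (2277) ln(58.4/21.6) = 2265 J.
W_total = 0 + 2265 = 2265 J.

W_total ≈ 2260 J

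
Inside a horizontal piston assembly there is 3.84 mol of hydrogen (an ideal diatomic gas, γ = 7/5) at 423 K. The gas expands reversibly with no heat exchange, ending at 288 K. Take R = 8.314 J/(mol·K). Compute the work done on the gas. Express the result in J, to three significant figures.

W ≈ -10800 J

Adiabatic ⇒ Q = 0, so W_by = −ΔU = nCᵥ(T₁ − T₂).
Cᵥ = 5R/2 = 20.79 J/(mol·K).
W = (3.84)(20.79)(423 − 288) = 10775 J.
Work on gas = −W_by = -10775 J.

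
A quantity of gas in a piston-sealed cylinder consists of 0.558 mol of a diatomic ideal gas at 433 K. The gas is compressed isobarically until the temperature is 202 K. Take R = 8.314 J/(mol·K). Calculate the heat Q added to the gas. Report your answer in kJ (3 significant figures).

Q ≈ -3.75 kJ

Isobaric: W = nRΔT = (0.558)(8.314)(-231) = -1072 J.
ΔU = nCᵥΔT with Cᵥ = 5R/2: ΔU = (0.558)(20.79)(-231) = -2679 J.
Q = ΔU + W = -2679 − 1072 = -3751 J.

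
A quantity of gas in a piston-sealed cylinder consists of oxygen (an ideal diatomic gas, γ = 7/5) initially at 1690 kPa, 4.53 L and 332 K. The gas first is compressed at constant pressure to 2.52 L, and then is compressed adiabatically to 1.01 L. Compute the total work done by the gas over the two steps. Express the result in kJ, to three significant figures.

Step 1 (isobaric): W = PΔV = (1690 kPa)(2.52 − 4.53 L) = -3397 J.
After step 1: P = 1690 kPa, V = 2.52 L, T = 184.7 K.
Step 2 (adiabatic): W = (P₁V₁ − P₂V₂)/(γ−1) = (4259 − 6139)/0.4 = -4701 J.
W_total = -3397 − 4701 = -8098 J.

W_total ≈ -8.10 kJ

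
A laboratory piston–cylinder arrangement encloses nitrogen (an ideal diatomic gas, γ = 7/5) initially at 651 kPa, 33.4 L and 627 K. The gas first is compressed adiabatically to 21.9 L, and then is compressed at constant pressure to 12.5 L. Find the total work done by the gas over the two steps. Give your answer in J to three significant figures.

W_total ≈ -21000 J

Step 1 (adiabatic): W = (P₁V₁ − P₂V₂)/(γ−1) = (21743 − 25742)/0.4 = -9997 J.
After step 1: P = 1175 kPa, V = 21.9 L, T = 742.3 K.
Step 2 (isobaric): W = PΔV = (1175 kPa)(12.5 − 21.9 L) = -11049 J.
W_total = -9997 − 11049 = -21047 J.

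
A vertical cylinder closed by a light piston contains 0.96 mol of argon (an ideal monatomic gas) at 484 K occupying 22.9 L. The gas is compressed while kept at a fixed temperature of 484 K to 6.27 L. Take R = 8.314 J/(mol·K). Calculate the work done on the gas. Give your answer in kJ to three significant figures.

Isothermal: W = nRT ln(V₂/V₁).
W = (0.96)(8.314)(484) × ln(6.27/22.9)
  = 3863 × -1.295
W_by_gas = -5004 J; work on gas = −W_by = 5004 J.

W ≈ 5.00 kJ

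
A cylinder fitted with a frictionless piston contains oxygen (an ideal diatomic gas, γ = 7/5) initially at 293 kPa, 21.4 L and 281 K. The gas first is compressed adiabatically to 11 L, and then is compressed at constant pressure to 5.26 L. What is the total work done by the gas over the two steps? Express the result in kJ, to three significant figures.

Step 1 (adiabatic): W = (P₁V₁ − P₂V₂)/(γ−1) = (6270 − 8183)/0.4 = -4781 J.
After step 1: P = 743.9 kPa, V = 11 L, T = 366.7 K.
Step 2 (isobaric): W = PΔV = (743.9 kPa)(5.26 − 11 L) = -4270 J.
W_total = -4781 − 4270 = -9051 J.

W_total ≈ -9.05 kJ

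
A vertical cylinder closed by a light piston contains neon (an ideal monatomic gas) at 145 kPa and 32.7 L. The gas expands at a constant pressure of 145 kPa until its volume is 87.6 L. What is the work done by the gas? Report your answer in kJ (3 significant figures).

Isobaric: W = P ΔV.
W = (145 kPa)(87.6 − 32.7 L) = (145)(54.9) = 7960 J.

W ≈ 7.96 kJ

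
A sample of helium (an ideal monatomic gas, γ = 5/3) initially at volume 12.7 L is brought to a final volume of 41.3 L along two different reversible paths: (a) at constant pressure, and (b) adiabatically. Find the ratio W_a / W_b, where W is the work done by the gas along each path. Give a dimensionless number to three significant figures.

W_a / W_b ≈ 2.76

Path (a) isobaric: W = P₁(V₂ − V₁) → W_a/(P₁V₁) = 2.252.
Path (b) adiabatic: W = P₁V₁(1 − (V₁/V₂)^(γ−1))/(γ−1) → W_b/(P₁V₁) = 0.8166.
W_a / W_b = 2.252 / 0.8166 = 2.758.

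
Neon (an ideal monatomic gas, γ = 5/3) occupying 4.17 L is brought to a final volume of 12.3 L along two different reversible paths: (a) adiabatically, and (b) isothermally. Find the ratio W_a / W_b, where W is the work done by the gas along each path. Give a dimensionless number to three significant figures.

Path (a) adiabatic: W = P₁V₁(1 − (V₁/V₂)^(γ−1))/(γ−1) → W_a/(P₁V₁) = 0.7707.
Path (b) isothermal: W = P₁V₁ ln(V₂/V₁) → W_b/(P₁V₁) = 1.082.
W_a / W_b = 0.7707 / 1.082 = 0.7125.

W_a / W_b ≈ 0.712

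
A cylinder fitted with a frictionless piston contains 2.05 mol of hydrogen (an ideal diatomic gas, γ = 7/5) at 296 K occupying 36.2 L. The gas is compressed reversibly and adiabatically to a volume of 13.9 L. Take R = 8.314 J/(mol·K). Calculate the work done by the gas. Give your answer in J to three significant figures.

W ≈ -5880 J

Adiabatic: TV^(γ−1) = const with γ = 7/5.
T₂ = T₁ (V₁/V₂)^(γ−1) = 296 × (36.2/13.9)^0.4 = 296 × 1.466 = 434.1 K.
W_by = nCᵥ(T₁ − T₂) = (2.05)(20.79)(296 − 434.1) = -5883 J.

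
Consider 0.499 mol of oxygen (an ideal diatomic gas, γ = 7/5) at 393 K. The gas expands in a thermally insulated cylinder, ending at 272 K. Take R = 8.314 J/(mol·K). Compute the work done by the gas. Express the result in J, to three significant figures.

Adiabatic ⇒ Q = 0, so W_by = −ΔU = nCᵥ(T₁ − T₂).
Cᵥ = 5R/2 = 20.79 J/(mol·K).
W = (0.499)(20.79)(393 − 272) = 1255 J.

W ≈ 1250 J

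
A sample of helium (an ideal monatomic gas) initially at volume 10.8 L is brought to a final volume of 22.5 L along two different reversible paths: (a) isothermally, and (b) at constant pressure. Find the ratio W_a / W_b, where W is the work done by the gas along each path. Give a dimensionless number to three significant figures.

W_a / W_b ≈ 0.678

Path (a) isothermal: W = P₁V₁ ln(V₂/V₁) → W_a/(P₁V₁) = 0.734.
Path (b) isobaric: W = P₁(V₂ − V₁) → W_b/(P₁V₁) = 1.083.
W_a / W_b = 0.734 / 1.083 = 0.6775.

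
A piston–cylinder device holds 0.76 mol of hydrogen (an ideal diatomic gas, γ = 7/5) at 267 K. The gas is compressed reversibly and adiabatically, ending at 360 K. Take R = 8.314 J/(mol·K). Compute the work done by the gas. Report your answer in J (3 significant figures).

W ≈ -1470 J

Adiabatic ⇒ Q = 0, so W_by = −ΔU = nCᵥ(T₁ − T₂).
Cᵥ = 5R/2 = 20.79 J/(mol·K).
W = (0.76)(20.79)(267 − 360) = -1469 J.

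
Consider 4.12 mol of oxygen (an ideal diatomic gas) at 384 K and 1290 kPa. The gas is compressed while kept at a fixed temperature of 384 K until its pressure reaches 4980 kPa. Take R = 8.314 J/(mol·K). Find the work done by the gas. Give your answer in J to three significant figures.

W ≈ -17800 J

Isothermal process: W = nRT ln(V₂/V₁) = nRT ln(P₁/P₂).
W = (4.12)(8.314)(384) × ln(1290/4980)
  = 13153 × ln(0.259) = 13153 × -1.351
W_by_gas = -17767 J.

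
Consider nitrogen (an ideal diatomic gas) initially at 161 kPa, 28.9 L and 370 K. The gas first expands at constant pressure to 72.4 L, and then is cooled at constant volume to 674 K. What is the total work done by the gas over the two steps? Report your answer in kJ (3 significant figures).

Step 1 (isobaric): W = PΔV = (161 kPa)(72.4 − 28.9 L) = 7004 J.
Step 2 (isochoric): W = 0 (constant volume).
W_total = 7004 + 0 = 7004 J.

W_total ≈ 7.00 kJ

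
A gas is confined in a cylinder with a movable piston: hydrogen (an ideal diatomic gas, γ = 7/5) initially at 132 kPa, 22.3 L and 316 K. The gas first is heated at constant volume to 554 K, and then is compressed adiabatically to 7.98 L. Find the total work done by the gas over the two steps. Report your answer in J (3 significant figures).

W_total ≈ -6560 J

Step 1 (isochoric): W = 0 (constant volume).
After step 1: P = 231.4 kPa (V unchanged).
Step 2 (adiabatic): W = (P₁V₁ − P₂V₂)/(γ−1) = (5161 − 7784)/0.4 = -6559 J.
W_total = 0 − 6559 = -6559 J.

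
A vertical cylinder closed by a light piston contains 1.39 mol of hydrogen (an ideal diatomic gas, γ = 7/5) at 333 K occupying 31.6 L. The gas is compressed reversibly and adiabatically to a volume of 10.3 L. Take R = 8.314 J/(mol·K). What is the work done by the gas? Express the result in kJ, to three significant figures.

Adiabatic: TV^(γ−1) = const with γ = 7/5.
T₂ = T₁ (V₁/V₂)^(γ−1) = 333 × (31.6/10.3)^0.4 = 333 × 1.566 = 521.4 K.
W_by = nCᵥ(T₁ − T₂) = (1.39)(20.79)(333 − 521.4) = -5444 J.

W ≈ -5.44 kJ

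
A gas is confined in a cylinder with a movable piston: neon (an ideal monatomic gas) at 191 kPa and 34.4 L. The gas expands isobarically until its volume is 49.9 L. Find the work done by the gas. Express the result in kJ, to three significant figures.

W ≈ 2.96 kJ

Isobaric: W = P ΔV.
W = (191 kPa)(49.9 − 34.4 L) = (191)(15.5) = 2960 J.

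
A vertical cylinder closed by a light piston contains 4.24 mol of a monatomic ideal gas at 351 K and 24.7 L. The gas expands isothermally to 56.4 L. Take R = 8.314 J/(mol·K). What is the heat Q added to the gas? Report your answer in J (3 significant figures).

Q ≈ 10200 J

Isothermal ⇒ ΔU = 0, so Q = W = nRT ln(V₂/V₁).
Q = (4.24)(8.314)(351) ln(56.4/24.7) = 12373 × 0.8257 = 10216 J.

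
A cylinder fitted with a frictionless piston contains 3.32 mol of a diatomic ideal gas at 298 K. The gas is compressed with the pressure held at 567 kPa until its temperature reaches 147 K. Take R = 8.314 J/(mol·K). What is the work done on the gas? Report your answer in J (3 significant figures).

Isobaric: W = P ΔV = nR ΔT.
W = (3.32)(8.314)(147 − 298) = -4168 J.
Work on gas = −W_by = 4168 J.

W ≈ 4170 J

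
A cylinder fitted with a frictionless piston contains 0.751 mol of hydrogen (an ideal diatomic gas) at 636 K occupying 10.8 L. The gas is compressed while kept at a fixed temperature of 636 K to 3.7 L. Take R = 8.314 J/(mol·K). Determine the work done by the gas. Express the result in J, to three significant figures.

Isothermal: W = nRT ln(V₂/V₁).
W = (0.751)(8.314)(636) × ln(3.7/10.8)
  = 3971 × -1.071
W_by_gas = -4254 J.

W ≈ -4250 J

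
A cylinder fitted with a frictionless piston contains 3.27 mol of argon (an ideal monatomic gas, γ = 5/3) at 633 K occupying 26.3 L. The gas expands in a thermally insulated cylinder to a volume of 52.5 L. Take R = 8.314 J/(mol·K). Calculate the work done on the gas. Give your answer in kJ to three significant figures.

Adiabatic: TV^(γ−1) = const with γ = 5/3.
T₂ = T₁ (V₁/V₂)^(γ−1) = 633 × (26.3/52.5)^0.667 = 633 × 0.6308 = 399.3 K.
W_by = nCᵥ(T₁ − T₂) = (3.27)(12.47)(633 − 399.3) = 9531 J.
Work on gas = −W_by = -9531 J.

W ≈ -9.53 kJ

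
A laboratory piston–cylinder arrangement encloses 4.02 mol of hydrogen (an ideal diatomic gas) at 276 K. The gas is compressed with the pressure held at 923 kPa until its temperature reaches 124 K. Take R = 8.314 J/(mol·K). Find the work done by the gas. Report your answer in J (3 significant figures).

W ≈ -5080 J

Isobaric: W = P ΔV = nR ΔT.
W = (4.02)(8.314)(124 − 276) = -5080 J.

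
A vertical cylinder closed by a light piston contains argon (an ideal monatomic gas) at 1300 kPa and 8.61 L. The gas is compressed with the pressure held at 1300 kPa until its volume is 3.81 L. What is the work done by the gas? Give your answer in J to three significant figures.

Isobaric: W = P ΔV.
W = (1300 kPa)(3.81 − 8.61 L) = (1300)(-4.8) = -6240 J.

W ≈ -6240 J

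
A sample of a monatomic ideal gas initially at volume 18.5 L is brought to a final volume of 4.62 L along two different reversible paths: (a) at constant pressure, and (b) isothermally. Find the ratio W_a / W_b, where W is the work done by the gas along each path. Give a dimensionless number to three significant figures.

W_a / W_b ≈ 0.541

Path (a) isobaric: W = P₁(V₂ − V₁) → W_a/(P₁V₁) = -0.7503.
Path (b) isothermal: W = P₁V₁ ln(V₂/V₁) → W_b/(P₁V₁) = -1.387.
W_a / W_b = -0.7503 / -1.387 = 0.5408.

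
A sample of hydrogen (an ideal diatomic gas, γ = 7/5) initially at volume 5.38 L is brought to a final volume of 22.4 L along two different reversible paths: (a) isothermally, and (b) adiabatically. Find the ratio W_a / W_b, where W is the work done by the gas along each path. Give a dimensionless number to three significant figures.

W_a / W_b ≈ 1.31

Path (a) isothermal: W = P₁V₁ ln(V₂/V₁) → W_a/(P₁V₁) = 1.426.
Path (b) adiabatic: W = P₁V₁(1 − (V₁/V₂)^(γ−1))/(γ−1) → W_b/(P₁V₁) = 1.087.
W_a / W_b = 1.426 / 1.087 = 1.312.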